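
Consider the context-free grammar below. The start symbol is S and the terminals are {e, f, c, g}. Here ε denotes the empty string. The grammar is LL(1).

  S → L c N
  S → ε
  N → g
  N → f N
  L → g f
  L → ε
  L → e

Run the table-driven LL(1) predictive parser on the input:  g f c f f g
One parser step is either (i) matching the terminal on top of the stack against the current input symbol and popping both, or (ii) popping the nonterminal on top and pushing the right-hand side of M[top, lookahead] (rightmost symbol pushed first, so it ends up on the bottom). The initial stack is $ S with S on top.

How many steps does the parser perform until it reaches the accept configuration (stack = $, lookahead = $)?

11

step 1: stack=$ S  input=g f c f f g $  — expand S → L c N
step 2: stack=$ N c L  input=g f c f f g $  — expand L → g f
step 3: stack=$ N c f g  input=g f c f f g $  — match g
step 4: stack=$ N c f  input=f c f f g $  — match f
step 5: stack=$ N c  input=c f f g $  — match c
step 6: stack=$ N  input=f f g $  — expand N → f N
step 7: stack=$ N f  input=f f g $  — match f
step 8: stack=$ N  input=f g $  — expand N → f N
step 9: stack=$ N f  input=f g $  — match f
step 10: stack=$ N  input=g $  — expand N → g
step 11: stack=$ g  input=g $  — match g
Accept reached after 11 steps.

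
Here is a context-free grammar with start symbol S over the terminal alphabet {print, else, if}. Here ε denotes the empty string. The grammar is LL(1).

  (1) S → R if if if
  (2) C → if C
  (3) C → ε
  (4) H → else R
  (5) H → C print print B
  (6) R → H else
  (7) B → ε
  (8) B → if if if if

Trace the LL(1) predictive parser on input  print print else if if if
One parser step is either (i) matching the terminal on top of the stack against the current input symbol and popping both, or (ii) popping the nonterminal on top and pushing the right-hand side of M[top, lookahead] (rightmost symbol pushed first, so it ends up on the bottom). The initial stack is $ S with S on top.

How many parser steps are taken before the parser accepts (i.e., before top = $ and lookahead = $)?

      Stack                            Input                        Action
   1  $ S                              print print else if if if $  expand S → R if if if
   2  $ if if if R                     print print else if if if $  expand R → H else
   3  $ if if if else H                print print else if if if $  expand H → C print print B
   4  $ if if if else B print print C  print print else if if if $  expand C → ε
   5  $ if if if else B print print    print print else if if if $  match print
   6  $ if if if else B print          print else if if if $        match print
   7  $ if if if else B                else if if if $              expand B → ε
   8  $ if if if else                  else if if if $              match else
   9  $ if if if                       if if if $                   match if
  10  $ if if                          if if $                      match if
  11  $ if                             if $                         match if
Accept reached after 11 steps.

11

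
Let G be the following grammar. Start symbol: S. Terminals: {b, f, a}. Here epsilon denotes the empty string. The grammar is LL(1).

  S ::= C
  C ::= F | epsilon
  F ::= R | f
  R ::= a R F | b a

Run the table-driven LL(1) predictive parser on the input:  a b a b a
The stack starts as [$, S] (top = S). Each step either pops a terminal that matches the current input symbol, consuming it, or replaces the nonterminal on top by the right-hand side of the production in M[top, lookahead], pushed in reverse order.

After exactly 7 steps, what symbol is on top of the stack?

     Stack    Input        Action
  1  $ S      a b a b a $  expand S ::= C
  2  $ C      a b a b a $  expand C ::= F
  3  $ F      a b a b a $  expand F ::= R
  4  $ R      a b a b a $  expand R ::= a R F
  5  $ F R a  a b a b a $  match a
  6  $ F R    b a b a $    expand R ::= b a
  7  $ F a b  b a b a $    match b
Stack after step 7: $ F a (top = a).

a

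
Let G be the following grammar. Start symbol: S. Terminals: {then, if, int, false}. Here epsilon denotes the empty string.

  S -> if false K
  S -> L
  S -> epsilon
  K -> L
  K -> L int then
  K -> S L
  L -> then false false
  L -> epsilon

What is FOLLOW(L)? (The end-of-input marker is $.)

FIRST(L): from L->then false false we get {then}; from L->epsilon we get {epsilon}. So FIRST(L) = {epsilon, then}.
FIRST(S): from S->if false K we get {if}; from S->L we get {epsilon, then}; from S->epsilon we get {epsilon}. So FIRST(S) = {epsilon, if, then}.
FIRST(K): from K->L we get {epsilon, then}; from K->L int then we get {int, then}; from K->S L we get {epsilon, if, then}. So FIRST(K) = {epsilon, if, int, then}.
FOLLOW(S) includes $ since S is the start symbol.
FOLLOW(S): in K->S L, S is followed by L with FIRST {epsilon, then}; in K->S L, the suffix after S is nullable, so FOLLOW(S) ⊇ FOLLOW(K) = {$, then}. Thus FOLLOW(S) = {$, then}.
FOLLOW(K): in S->if false K, the suffix after K is empty, so FOLLOW(K) ⊇ FOLLOW(S) = {$, then}. Thus FOLLOW(K) = {$, then}.
FOLLOW(L): in S->L, the suffix after L is empty, so FOLLOW(L) ⊇ FOLLOW(S) = {$, then}; in K->L, the suffix after L is empty, so FOLLOW(L) ⊇ FOLLOW(K) = {$, then}; in K->L int then, L is followed by int then with FIRST {int}; in K->S L, the suffix after L is empty, so FOLLOW(L) ⊇ FOLLOW(K) = {$, then}. Thus FOLLOW(L) = {$, int, then}.

{$, int, then}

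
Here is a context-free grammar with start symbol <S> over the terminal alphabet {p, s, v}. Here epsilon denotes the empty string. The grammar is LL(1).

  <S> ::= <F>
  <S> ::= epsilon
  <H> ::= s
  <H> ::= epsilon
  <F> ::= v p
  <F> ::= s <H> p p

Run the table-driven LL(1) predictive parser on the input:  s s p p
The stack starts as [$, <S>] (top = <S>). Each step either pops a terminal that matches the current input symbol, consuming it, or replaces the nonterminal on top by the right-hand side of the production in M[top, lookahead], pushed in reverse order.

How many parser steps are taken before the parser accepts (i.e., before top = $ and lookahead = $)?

7

     Stack        Input      Action
  1  $ <S>        s s p p $  expand <S> ::= <F>
  2  $ <F>        s s p p $  expand <F> ::= s <H> p p
  3  $ p p <H> s  s s p p $  match s
  4  $ p p <H>    s p p $    expand <H> ::= s
  5  $ p p s      s p p $    match s
  6  $ p p        p p $      match p
  7  $ p          p $        match p
Accept reached after 7 steps.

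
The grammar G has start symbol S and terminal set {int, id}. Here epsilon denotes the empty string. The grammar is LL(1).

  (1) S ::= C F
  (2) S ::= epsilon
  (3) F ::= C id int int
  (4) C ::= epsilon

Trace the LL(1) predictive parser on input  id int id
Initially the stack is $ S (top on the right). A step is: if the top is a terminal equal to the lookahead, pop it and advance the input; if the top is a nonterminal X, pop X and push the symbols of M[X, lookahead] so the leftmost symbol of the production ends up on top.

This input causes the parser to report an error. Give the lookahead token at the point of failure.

step 1: stack=$ S  input=id int id $  — expand S ::= C F
step 2: stack=$ F C  input=id int id $  — expand C ::= epsilon
step 3: stack=$ F  input=id int id $  — expand F ::= C id int int
step 4: stack=$ int int id C  input=id int id $  — expand C ::= epsilon
step 5: stack=$ int int id  input=id int id $  — match id
step 6: stack=$ int int  input=int id $  — match int
step 7: stack=$ int  input=id $  — error: top is terminal int but lookahead is id

id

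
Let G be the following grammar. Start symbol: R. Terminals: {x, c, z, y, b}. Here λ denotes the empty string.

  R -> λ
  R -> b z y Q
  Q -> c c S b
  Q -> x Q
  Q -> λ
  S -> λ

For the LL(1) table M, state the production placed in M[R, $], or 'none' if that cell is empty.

FIRST(R): from R->λ we get {λ}; from R->b z y Q we get {b}. So FIRST(R) = {λ, b}.
FIRST(Q): from Q->c c S b we get {c}; from Q->x Q we get {x}; from Q->λ we get {λ}. So FIRST(Q) = {λ, c, x}.
FIRST(S): from S->λ we get {λ}. So FIRST(S) = {λ}.
FOLLOW(R) includes $ since R is the start symbol.
FOLLOW(R): R appears on no right-hand side. Thus FOLLOW(R) = {$}.
For R -> λ: FIRST(λ) = {λ}, so it goes in M[R, t] for t ∈ {}; since λ ∈ FIRST, also for every t ∈ FOLLOW(R) = {$}.
For R -> b z y Q: FIRST(b z y Q) = {b}, so it goes in M[R, t] for t ∈ {b}.

R -> λ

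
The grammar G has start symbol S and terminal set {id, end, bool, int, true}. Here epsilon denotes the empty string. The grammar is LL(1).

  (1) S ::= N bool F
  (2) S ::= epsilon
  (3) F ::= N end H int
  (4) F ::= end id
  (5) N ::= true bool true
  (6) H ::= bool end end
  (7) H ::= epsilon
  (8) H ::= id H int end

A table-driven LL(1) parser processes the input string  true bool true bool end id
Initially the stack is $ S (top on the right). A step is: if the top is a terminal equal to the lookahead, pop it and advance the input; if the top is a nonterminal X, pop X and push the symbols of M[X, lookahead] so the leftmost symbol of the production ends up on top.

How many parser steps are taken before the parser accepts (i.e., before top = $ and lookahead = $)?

9

step 1: stack=$ S  input=true bool true bool end id $  — expand S ::= N bool F
step 2: stack=$ F bool N  input=true bool true bool end id $  — expand N ::= true bool true
step 3: stack=$ F bool true bool true  input=true bool true bool end id $  — match true
step 4: stack=$ F bool true bool  input=bool true bool end id $  — match bool
step 5: stack=$ F bool true  input=true bool end id $  — match true
step 6: stack=$ F bool  input=bool end id $  — match bool
step 7: stack=$ F  input=end id $  — expand F ::= end id
step 8: stack=$ id end  input=end id $  — match end
step 9: stack=$ id  input=id $  — match id
Accept reached after 9 steps.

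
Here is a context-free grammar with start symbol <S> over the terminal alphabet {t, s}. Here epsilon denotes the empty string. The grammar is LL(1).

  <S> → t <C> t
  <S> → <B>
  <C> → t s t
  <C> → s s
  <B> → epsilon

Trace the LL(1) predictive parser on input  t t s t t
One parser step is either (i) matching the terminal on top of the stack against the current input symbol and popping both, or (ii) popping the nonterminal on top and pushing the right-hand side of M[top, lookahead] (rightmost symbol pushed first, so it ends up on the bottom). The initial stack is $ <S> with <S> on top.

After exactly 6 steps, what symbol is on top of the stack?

step 1: stack=$ <S>  input=t t s t t $  — expand <S> → t <C> t
step 2: stack=$ t <C> t  input=t t s t t $  — match t
step 3: stack=$ t <C>  input=t s t t $  — expand <C> → t s t
step 4: stack=$ t t s t  input=t s t t $  — match t
step 5: stack=$ t t s  input=s t t $  — match s
step 6: stack=$ t t  input=t t $  — match t
Stack after step 6: $ t (top = t).

t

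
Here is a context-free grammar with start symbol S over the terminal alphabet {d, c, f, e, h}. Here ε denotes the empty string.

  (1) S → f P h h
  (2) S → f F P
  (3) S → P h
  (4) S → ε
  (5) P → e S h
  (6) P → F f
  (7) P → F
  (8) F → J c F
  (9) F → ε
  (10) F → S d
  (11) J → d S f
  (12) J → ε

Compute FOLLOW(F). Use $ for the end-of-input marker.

FIRST(J): from J→d S f we get {d}; from J→ε we get {ε}. So FIRST(J) = {ε, d}.
FIRST(S): from S→f P h h we get {f}; from S→f F P we get {f}; from S→P h we get {c, d, e, f, h}; from S→ε we get {ε}. So FIRST(S) = {ε, c, d, e, f, h}.
FIRST(F): from F→J c F we get {c, d}; from F→ε we get {ε}; from F→S d we get {c, d, e, f, h}. So FIRST(F) = {ε, c, d, e, f, h}.
FIRST(P): from P→e S h we get {e}; from P→F f we get {c, d, e, f, h}; from P→F we get {ε, c, d, e, f, h}. So FIRST(P) = {ε, c, d, e, f, h}.
FOLLOW(S) includes $ since S is the start symbol.
FOLLOW(S): in P→e S h, S is followed by h with FIRST {h}; in F→S d, S is followed by d with FIRST {d}; in J→d S f, S is followed by f with FIRST {f}. Thus FOLLOW(S) = {$, d, f, h}.
FOLLOW(P): in S→f P h h, P is followed by h h with FIRST {h}; in S→f F P, the suffix after P is empty, so FOLLOW(P) ⊇ FOLLOW(S) = {$, d, f, h}; in S→P h, P is followed by h with FIRST {h}. Thus FOLLOW(P) = {$, d, f, h}.
FOLLOW(F): in S→f F P, F is followed by P with FIRST {ε, c, d, e, f, h}; in S→f F P, the suffix after F is nullable, so FOLLOW(F) ⊇ FOLLOW(S) = {$, d, f, h}; in P→F f, F is followed by f with FIRST {f}; in P→F, the suffix after F is empty, so FOLLOW(F) ⊇ FOLLOW(P) = {$, d, f, h}; in F→J c F, the suffix after F is empty (adds nothing new). Thus FOLLOW(F) = {$, c, d, e, f, h}.
FOLLOW(J): in F→J c F, J is followed by c F with FIRST {c}. Thus FOLLOW(J) = {c}.

{$, c, d, e, f, h}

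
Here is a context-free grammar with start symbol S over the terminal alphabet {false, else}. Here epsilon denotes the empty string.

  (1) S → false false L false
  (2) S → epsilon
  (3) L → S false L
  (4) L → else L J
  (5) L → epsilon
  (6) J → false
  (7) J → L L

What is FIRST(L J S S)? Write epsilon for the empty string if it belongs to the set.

FIRST(S) = {epsilon, false}
FIRST(L) = {epsilon, else, false}  (via S false L)
FIRST(J) = {epsilon, else, false}  (via L L)
FIRST(L J S S): take FIRST of each symbol in turn, carrying on past any symbol whose FIRST contains epsilon; result {epsilon, else, false}.

{epsilon, else, false}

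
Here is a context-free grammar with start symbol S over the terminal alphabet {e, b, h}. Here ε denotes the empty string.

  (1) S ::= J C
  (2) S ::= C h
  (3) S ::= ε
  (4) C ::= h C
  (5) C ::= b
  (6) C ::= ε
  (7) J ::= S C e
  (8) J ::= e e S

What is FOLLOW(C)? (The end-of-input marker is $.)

{$, b, e, h}

FIRST(C): from C::=h C we get {h}; from C::=b we get {b}; from C::=ε we get {ε}. So FIRST(C) = {ε, b, h}.
FIRST(S): from S::=J C we get {b, e, h}; from S::=C h we get {b, h}; from S::=ε we get {ε}. So FIRST(S) = {ε, b, e, h}.
FIRST(J): from J::=S C e we get {b, e, h}; from J::=e e S we get {e}. So FIRST(J) = {b, e, h}.
FOLLOW(S) includes $ since S is the start symbol.
FOLLOW(S): in J::=S C e, S is followed by C e with FIRST {b, e, h}; in J::=e e S, the suffix after S is empty, so FOLLOW(S) ⊇ FOLLOW(J) = {$, b, e, h}. Thus FOLLOW(S) = {$, b, e, h}.
FOLLOW(C): in S::=J C, the suffix after C is empty, so FOLLOW(C) ⊇ FOLLOW(S) = {$, b, e, h}; in S::=C h, C is followed by h with FIRST {h}; in C::=h C, the suffix after C is empty (adds nothing new); in J::=S C e, C is followed by e with FIRST {e}. Thus FOLLOW(C) = {$, b, e, h}.
FOLLOW(J): in S::=J C, J is followed by C with FIRST {ε, b, h}; in S::=J C, the suffix after J is nullable, so FOLLOW(J) ⊇ FOLLOW(S) = {$, b, e, h}. Thus FOLLOW(J) = {$, b, e, h}.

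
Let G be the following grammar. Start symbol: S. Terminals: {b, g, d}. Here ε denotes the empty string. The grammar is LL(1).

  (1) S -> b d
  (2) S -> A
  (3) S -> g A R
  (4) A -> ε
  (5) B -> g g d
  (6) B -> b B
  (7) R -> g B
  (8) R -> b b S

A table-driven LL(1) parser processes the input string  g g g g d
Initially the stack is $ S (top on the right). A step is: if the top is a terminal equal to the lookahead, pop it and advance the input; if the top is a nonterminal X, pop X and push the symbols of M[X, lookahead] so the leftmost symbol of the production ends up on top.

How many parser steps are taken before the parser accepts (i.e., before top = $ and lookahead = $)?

9

     Stack    Input        Action
  1  $ S      g g g g d $  expand S -> g A R
  2  $ R A g  g g g g d $  match g
  3  $ R A    g g g d $    expand A -> ε
  4  $ R      g g g d $    expand R -> g B
  5  $ B g    g g g d $    match g
  6  $ B      g g d $      expand B -> g g d
  7  $ d g g  g g d $      match g
  8  $ d g    g d $        match g
  9  $ d      d $          match d
Accept reached after 9 steps.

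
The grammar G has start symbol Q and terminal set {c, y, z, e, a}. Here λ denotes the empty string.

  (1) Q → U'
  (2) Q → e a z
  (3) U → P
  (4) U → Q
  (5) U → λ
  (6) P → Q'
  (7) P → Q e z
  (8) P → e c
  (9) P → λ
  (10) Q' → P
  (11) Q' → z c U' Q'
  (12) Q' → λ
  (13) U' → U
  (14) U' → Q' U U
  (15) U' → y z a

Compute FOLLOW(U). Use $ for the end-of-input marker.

{$, e, y, z}

FIRST(Q) = {λ, e, y, z}  (via U')
FIRST(U) = {λ, e, y, z}  (via P, Q)
FIRST(P) = {λ, e, y, z}  (via Q', Q e z)
FIRST(Q') = {λ, e, y, z}  (via P)
FIRST(U') = {λ, e, y, z}  (via U, Q' U U)
FOLLOW(Q) includes $ since Q is the start symbol.
FOLLOW(Q): in U→Q, the suffix after Q is empty, so FOLLOW(Q) ⊇ FOLLOW(U) = {$, e, y, z}; in P→Q e z, Q is followed by e z with FIRST {e}. Thus FOLLOW(Q) = {$, e, y, z}.
FOLLOW(U): in U'→U, the suffix after U is empty, so FOLLOW(U) ⊇ FOLLOW(U') = {$, e, y, z}; in U'→Q' U U (occurrence 1), U is followed by U with FIRST {λ, e, y, z}; in U'→Q' U U (occurrence 1), the suffix after U is nullable, so FOLLOW(U) ⊇ FOLLOW(U') = {$, e, y, z}; in U'→Q' U U (occurrence 2), the suffix after U is empty, so FOLLOW(U) ⊇ FOLLOW(U') = {$, e, y, z}. Thus FOLLOW(U) = {$, e, y, z}.
FOLLOW(P): in U→P, the suffix after P is empty, so FOLLOW(P) ⊇ FOLLOW(U) = {$, e, y, z}; in Q'→P, the suffix after P is empty, so FOLLOW(P) ⊇ FOLLOW(Q') = {$, e, y, z}. Thus FOLLOW(P) = {$, e, y, z}.
FOLLOW(Q'): in P→Q', the suffix after Q' is empty, so FOLLOW(Q') ⊇ FOLLOW(P) = {$, e, y, z}; in Q'→z c U' Q', the suffix after Q' is empty (adds nothing new); in U'→Q' U U, Q' is followed by U U with FIRST {λ, e, y, z}; in U'→Q' U U, the suffix after Q' is nullable, so FOLLOW(Q') ⊇ FOLLOW(U') = {$, e, y, z}. Thus FOLLOW(Q') = {$, e, y, z}.
FOLLOW(U'): in Q→U', the suffix after U' is empty, so FOLLOW(U') ⊇ FOLLOW(Q) = {$, e, y, z}; in Q'→z c U' Q', U' is followed by Q' with FIRST {λ, e, y, z}; in Q'→z c U' Q', the suffix after U' is nullable, so FOLLOW(U') ⊇ FOLLOW(Q') = {$, e, y, z}. Thus FOLLOW(U') = {$, e, y, z}.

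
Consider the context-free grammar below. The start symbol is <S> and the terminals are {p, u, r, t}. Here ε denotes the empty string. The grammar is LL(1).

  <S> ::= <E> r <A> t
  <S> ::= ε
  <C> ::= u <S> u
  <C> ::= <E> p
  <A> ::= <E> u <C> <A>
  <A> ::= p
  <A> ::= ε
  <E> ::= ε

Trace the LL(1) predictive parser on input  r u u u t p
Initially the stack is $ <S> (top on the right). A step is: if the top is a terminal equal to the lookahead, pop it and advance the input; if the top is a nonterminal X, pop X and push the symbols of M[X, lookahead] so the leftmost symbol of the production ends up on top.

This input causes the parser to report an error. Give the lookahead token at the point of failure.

p

step 1: stack=$ <S>  input=r u u u t p $  — expand <S> ::= <E> r <A> t
step 2: stack=$ t <A> r <E>  input=r u u u t p $  — expand <E> ::= ε
step 3: stack=$ t <A> r  input=r u u u t p $  — match r
step 4: stack=$ t <A>  input=u u u t p $  — expand <A> ::= <E> u <C> <A>
step 5: stack=$ t <A> <C> u <E>  input=u u u t p $  — expand <E> ::= ε
step 6: stack=$ t <A> <C> u  input=u u u t p $  — match u
step 7: stack=$ t <A> <C>  input=u u t p $  — expand <C> ::= u <S> u
step 8: stack=$ t <A> u <S> u  input=u u t p $  — match u
step 9: stack=$ t <A> u <S>  input=u t p $  — expand <S> ::= ε
step 10: stack=$ t <A> u  input=u t p $  — match u
step 11: stack=$ t <A>  input=t p $  — expand <A> ::= ε
step 12: stack=$ t  input=t p $  — match t
step 13: stack=$  input=p $  — error: stack empty but input remains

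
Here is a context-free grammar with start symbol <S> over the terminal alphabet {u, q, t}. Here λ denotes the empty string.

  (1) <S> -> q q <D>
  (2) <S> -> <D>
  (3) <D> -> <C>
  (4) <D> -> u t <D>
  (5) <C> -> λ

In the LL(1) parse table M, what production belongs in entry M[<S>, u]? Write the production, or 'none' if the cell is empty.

<S> -> <D>

FIRST(<C>): from <C>->λ we get {λ}. So FIRST(<C>) = {λ}.
FIRST(<D>): from <D>-><C> we get {λ}; from <D>->u t <D> we get {u}. So FIRST(<D>) = {λ, u}.
FIRST(<S>): from <S>->q q <D> we get {q}; from <S>-><D> we get {λ, u}. So FIRST(<S>) = {λ, q, u}.
FOLLOW(<S>) includes $ since <S> is the start symbol.
FOLLOW(<S>): <S> appears on no right-hand side. Thus FOLLOW(<S>) = {$}.
For <S> -> q q <D>: FIRST(q q <D>) = {q}, so it goes in M[<S>, t] for t ∈ {q}.
For <S> -> <D>: FIRST(<D>) = {λ, u}, so it goes in M[<S>, t] for t ∈ {u}; since λ ∈ FIRST, also for every t ∈ FOLLOW(<S>) = {$}.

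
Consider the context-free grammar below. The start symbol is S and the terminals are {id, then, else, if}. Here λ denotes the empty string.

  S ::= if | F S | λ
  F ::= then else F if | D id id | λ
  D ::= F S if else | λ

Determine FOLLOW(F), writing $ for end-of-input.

FIRST(S) = {λ, id, if, then}  (via F S)
FIRST(F) = {λ, id, if, then}  (via D id id)
FIRST(D) = {λ, id, if, then}  (via F S if else)
FOLLOW(S) includes $ since S is the start symbol.
FOLLOW(S): in S::=F S, the suffix after S is empty (adds nothing new); in D::=F S if else, S is followed by if else with FIRST {if}. Thus FOLLOW(S) = {$, if}.
FOLLOW(F): in S::=F S, F is followed by S with FIRST {λ, id, if, then}; in S::=F S, the suffix after F is nullable, so FOLLOW(F) ⊇ FOLLOW(S) = {$, if}; in F::=then else F if, F is followed by if with FIRST {if}; in D::=F S if else, F is followed by S if else with FIRST {id, if, then}. Thus FOLLOW(F) = {$, id, if, then}.
FOLLOW(D): in F::=D id id, D is followed by id id with FIRST {id}. Thus FOLLOW(D) = {id}.

{$, id, if, then}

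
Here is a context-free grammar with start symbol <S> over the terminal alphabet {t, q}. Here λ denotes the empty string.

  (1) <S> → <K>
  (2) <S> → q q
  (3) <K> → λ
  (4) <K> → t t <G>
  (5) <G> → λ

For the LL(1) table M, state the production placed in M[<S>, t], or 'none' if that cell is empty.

FIRST(<K>): from <K>→λ we get {λ}; from <K>→t t <G> we get {t}. So FIRST(<K>) = {λ, t}.
FIRST(<G>): from <G>→λ we get {λ}. So FIRST(<G>) = {λ}.
FIRST(<S>): from <S>→<K> we get {λ, t}; from <S>→q q we get {q}. So FIRST(<S>) = {λ, q, t}.
FOLLOW(<S>) includes $ since <S> is the start symbol.
FOLLOW(<S>): <S> appears on no right-hand side. Thus FOLLOW(<S>) = {$}.
For <S> → <K>: FIRST(<K>) = {λ, t}, so it goes in M[<S>, t] for t ∈ {t}; since λ ∈ FIRST, also for every t ∈ FOLLOW(<S>) = {$}.
For <S> → q q: FIRST(q q) = {q}, so it goes in M[<S>, t] for t ∈ {q}.

<S> → <K>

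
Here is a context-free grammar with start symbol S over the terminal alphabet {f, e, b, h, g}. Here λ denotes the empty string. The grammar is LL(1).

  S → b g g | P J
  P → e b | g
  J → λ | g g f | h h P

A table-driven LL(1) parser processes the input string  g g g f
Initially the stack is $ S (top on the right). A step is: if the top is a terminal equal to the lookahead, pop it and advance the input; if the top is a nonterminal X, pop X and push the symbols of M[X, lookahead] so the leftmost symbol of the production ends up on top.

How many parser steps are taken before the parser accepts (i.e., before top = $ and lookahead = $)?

7

step 1: stack=$ S  input=g g g f $  — expand S → P J
step 2: stack=$ J P  input=g g g f $  — expand P → g
step 3: stack=$ J g  input=g g g f $  — match g
step 4: stack=$ J  input=g g f $  — expand J → g g f
step 5: stack=$ f g g  input=g g f $  — match g
step 6: stack=$ f g  input=g f $  — match g
step 7: stack=$ f  input=f $  — match f
Accept reached after 7 steps.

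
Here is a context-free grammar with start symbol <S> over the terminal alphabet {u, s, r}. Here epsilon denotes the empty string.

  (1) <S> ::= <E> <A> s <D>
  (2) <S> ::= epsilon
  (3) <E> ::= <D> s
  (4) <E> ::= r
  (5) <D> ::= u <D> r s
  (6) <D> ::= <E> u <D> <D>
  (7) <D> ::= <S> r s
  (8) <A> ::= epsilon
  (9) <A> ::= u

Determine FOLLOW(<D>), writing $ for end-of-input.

FIRST(<A>) = {epsilon, u}
FIRST(<S>) = {epsilon, r, u}  (via <E> <A> s <D>)
FIRST(<E>) = {r, u}  (via <D> s)
FIRST(<D>) = {r, u}  (via <E> u <D> <D>, <S> r s)
FOLLOW(<S>) includes $ since <S> is the start symbol.
FOLLOW(<S>): in <D>::=<S> r s, <S> is followed by r s with FIRST {r}. Thus FOLLOW(<S>) = {$, r}.
FOLLOW(<E>): in <S>::=<E> <A> s <D>, <E> is followed by <A> s <D> with FIRST {s, u}; in <D>::=<E> u <D> <D>, <E> is followed by u <D> <D> with FIRST {u}. Thus FOLLOW(<E>) = {s, u}.
FOLLOW(<D>): in <S>::=<E> <A> s <D>, the suffix after <D> is empty, so FOLLOW(<D>) ⊇ FOLLOW(<S>) = {$, r}; in <E>::=<D> s, <D> is followed by s with FIRST {s}; in <D>::=u <D> r s, <D> is followed by r s with FIRST {r}; in <D>::=<E> u <D> <D> (occurrence 1), <D> is followed by <D> with FIRST {r, u}; in <D>::=<E> u <D> <D> (occurrence 2), the suffix after <D> is empty (adds nothing new). Thus FOLLOW(<D>) = {$, r, s, u}.
FOLLOW(<A>): in <S>::=<E> <A> s <D>, <A> is followed by s <D> with FIRST {s}. Thus FOLLOW(<A>) = {s}.

{$, r, s, u}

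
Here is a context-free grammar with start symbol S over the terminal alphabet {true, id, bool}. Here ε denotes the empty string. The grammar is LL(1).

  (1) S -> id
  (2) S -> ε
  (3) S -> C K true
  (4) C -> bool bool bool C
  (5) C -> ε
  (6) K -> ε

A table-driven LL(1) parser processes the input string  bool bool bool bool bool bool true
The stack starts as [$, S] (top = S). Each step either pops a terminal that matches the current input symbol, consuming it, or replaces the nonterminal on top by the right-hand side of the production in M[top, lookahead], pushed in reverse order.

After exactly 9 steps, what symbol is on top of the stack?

C

     Stack                      Input                                 Action
  1  $ S                        bool bool bool bool bool bool true $  expand S -> C K true
  2  $ true K C                 bool bool bool bool bool bool true $  expand C -> bool bool bool C
  3  $ true K C bool bool bool  bool bool bool bool bool bool true $  match bool
  4  $ true K C bool bool       bool bool bool bool bool true $       match bool
  5  $ true K C bool            bool bool bool bool true $            match bool
  6  $ true K C                 bool bool bool true $                 expand C -> bool bool bool C
  7  $ true K C bool bool bool  bool bool bool true $                 match bool
  8  $ true K C bool bool       bool bool true $                      match bool
  9  $ true K C bool            bool true $                           match bool
Stack after step 9: $ true K C (top = C).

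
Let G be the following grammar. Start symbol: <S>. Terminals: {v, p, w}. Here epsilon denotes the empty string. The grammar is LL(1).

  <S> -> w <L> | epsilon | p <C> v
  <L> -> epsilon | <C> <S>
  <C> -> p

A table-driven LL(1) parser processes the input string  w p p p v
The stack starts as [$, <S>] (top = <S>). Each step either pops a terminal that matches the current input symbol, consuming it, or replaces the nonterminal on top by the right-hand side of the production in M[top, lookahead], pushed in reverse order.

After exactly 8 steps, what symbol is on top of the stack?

step 1: stack=$ <S>  input=w p p p v $  — expand <S> -> w <L>
step 2: stack=$ <L> w  input=w p p p v $  — match w
step 3: stack=$ <L>  input=p p p v $  — expand <L> -> <C> <S>
step 4: stack=$ <S> <C>  input=p p p v $  — expand <C> -> p
step 5: stack=$ <S> p  input=p p p v $  — match p
step 6: stack=$ <S>  input=p p v $  — expand <S> -> p <C> v
step 7: stack=$ v <C> p  input=p p v $  — match p
step 8: stack=$ v <C>  input=p v $  — expand <C> -> p
Stack after step 8: $ v p (top = p).

p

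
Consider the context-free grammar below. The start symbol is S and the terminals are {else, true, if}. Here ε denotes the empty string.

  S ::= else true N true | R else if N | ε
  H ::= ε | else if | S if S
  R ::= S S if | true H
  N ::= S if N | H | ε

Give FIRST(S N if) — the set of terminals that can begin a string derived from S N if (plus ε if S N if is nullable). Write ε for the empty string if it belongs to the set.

FIRST(S): from S::=else true N true we get {else}; from S::=R else if N we get {else, if, true}; from S::=ε we get {ε}. So FIRST(S) = {ε, else, if, true}.
FIRST(H): from H::=ε we get {ε}; from H::=else if we get {else}; from H::=S if S we get {else, if, true}. So FIRST(H) = {ε, else, if, true}.
FIRST(R): from R::=S S if we get {else, if, true}; from R::=true H we get {true}. So FIRST(R) = {else, if, true}.
FIRST(N): from N::=S if N we get {else, if, true}; from N::=H we get {ε, else, if, true}; from N::=ε we get {ε}. So FIRST(N) = {ε, else, if, true}.
FIRST(S N if): take FIRST of each symbol in turn, carrying on past any symbol whose FIRST contains ε; result {else, if, true}.

{else, if, true}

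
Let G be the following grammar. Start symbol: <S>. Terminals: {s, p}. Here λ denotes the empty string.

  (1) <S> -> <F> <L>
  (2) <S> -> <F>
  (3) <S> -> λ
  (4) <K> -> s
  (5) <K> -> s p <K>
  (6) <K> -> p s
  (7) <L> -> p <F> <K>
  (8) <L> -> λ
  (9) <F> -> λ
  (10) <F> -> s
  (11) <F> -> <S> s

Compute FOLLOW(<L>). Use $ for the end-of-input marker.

FIRST(<K>): from <K>->s we get {s}; from <K>->s p <K> we get {s}; from <K>->p s we get {p}. So FIRST(<K>) = {p, s}.
FIRST(<L>): from <L>->p <F> <K> we get {p}; from <L>->λ we get {λ}. So FIRST(<L>) = {λ, p}.
FIRST(<S>): from <S>-><F> <L> we get {λ, p, s}; from <S>-><F> we get {λ, p, s}; from <S>->λ we get {λ}. So FIRST(<S>) = {λ, p, s}.
FIRST(<F>): from <F>->λ we get {λ}; from <F>->s we get {s}; from <F>-><S> s we get {p, s}. So FIRST(<F>) = {λ, p, s}.
FOLLOW(<S>) includes $ since <S> is the start symbol.
FOLLOW(<S>): in <F>-><S> s, <S> is followed by s with FIRST {s}. Thus FOLLOW(<S>) = {$, s}.
FOLLOW(<L>): in <S>-><F> <L>, the suffix after <L> is empty, so FOLLOW(<L>) ⊇ FOLLOW(<S>) = {$, s}. Thus FOLLOW(<L>) = {$, s}.
FOLLOW(<K>): in <K>->s p <K>, the suffix after <K> is empty (adds nothing new); in <L>->p <F> <K>, the suffix after <K> is empty, so FOLLOW(<K>) ⊇ FOLLOW(<L>) = {$, s}. Thus FOLLOW(<K>) = {$, s}.
FOLLOW(<F>): in <S>-><F> <L>, <F> is followed by <L> with FIRST {λ, p}; in <S>-><F> <L>, the suffix after <F> is nullable, so FOLLOW(<F>) ⊇ FOLLOW(<S>) = {$, s}; in <S>-><F>, the suffix after <F> is empty, so FOLLOW(<F>) ⊇ FOLLOW(<S>) = {$, s}; in <L>->p <F> <K>, <F> is followed by <K> with FIRST {p, s}. Thus FOLLOW(<F>) = {$, p, s}.

{$, s}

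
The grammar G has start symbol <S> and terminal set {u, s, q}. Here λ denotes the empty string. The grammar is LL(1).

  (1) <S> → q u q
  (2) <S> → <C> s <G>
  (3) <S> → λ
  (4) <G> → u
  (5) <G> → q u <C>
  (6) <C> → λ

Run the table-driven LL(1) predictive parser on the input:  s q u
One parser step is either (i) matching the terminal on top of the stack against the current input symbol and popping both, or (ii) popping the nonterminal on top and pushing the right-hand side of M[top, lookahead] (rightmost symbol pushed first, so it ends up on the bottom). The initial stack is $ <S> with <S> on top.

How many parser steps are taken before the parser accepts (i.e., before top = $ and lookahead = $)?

     Stack        Input    Action
  1  $ <S>        s q u $  expand <S> → <C> s <G>
  2  $ <G> s <C>  s q u $  expand <C> → λ
  3  $ <G> s      s q u $  match s
  4  $ <G>        q u $    expand <G> → q u <C>
  5  $ <C> u q    q u $    match q
  6  $ <C> u      u $      match u
  7  $ <C>        $        expand <C> → λ
Accept reached after 7 steps.

7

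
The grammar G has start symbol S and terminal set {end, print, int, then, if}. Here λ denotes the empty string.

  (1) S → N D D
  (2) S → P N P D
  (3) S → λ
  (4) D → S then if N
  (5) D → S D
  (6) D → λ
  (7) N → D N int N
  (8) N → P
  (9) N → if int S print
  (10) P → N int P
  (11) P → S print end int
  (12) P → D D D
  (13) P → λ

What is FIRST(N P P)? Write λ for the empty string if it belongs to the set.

{λ, if, int, print, then}

FIRST(S): from S→N D D we get {λ, if, int, print, then}; from S→P N P D we get {λ, if, int, print, then}; from S→λ we get {λ}. So FIRST(S) = {λ, if, int, print, then}.
FIRST(D): from D→S then if N we get {if, int, print, then}; from D→S D we get {λ, if, int, print, then}; from D→λ we get {λ}. So FIRST(D) = {λ, if, int, print, then}.
FIRST(N): from N→D N int N we get {if, int, print, then}; from N→P we get {λ, if, int, print, then}; from N→if int S print we get {if}. So FIRST(N) = {λ, if, int, print, then}.
FIRST(P): from P→N int P we get {if, int, print, then}; from P→S print end int we get {if, int, print, then}; from P→D D D we get {λ, if, int, print, then}; from P→λ we get {λ}. So FIRST(P) = {λ, if, int, print, then}.
FIRST(N P P): take FIRST of each symbol in turn, carrying on past any symbol whose FIRST contains λ; result {λ, if, int, print, then}.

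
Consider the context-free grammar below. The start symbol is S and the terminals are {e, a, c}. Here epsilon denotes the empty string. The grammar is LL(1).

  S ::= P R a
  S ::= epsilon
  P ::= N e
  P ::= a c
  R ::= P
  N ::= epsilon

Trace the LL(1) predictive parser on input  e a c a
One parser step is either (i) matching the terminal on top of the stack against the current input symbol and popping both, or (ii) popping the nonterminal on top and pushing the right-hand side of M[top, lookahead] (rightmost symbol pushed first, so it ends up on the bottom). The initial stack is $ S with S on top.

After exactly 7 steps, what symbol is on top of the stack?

     Stack      Input      Action
  1  $ S        e a c a $  expand S ::= P R a
  2  $ a R P    e a c a $  expand P ::= N e
  3  $ a R e N  e a c a $  expand N ::= epsilon
  4  $ a R e    e a c a $  match e
  5  $ a R      a c a $    expand R ::= P
  6  $ a P      a c a $    expand P ::= a c
  7  $ a c a    a c a $    match a
Stack after step 7: $ a c (top = c).

c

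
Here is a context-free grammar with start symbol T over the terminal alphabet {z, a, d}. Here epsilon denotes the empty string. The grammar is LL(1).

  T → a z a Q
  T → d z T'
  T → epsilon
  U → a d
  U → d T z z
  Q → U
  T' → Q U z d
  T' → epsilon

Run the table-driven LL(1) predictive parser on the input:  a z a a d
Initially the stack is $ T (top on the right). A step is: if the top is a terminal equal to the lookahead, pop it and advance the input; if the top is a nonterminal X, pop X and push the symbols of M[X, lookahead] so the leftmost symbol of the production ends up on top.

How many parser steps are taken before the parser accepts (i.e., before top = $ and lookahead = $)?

8

step 1: stack=$ T  input=a z a a d $  — expand T → a z a Q
step 2: stack=$ Q a z a  input=a z a a d $  — match a
step 3: stack=$ Q a z  input=z a a d $  — match z
step 4: stack=$ Q a  input=a a d $  — match a
step 5: stack=$ Q  input=a d $  — expand Q → U
step 6: stack=$ U  input=a d $  — expand U → a d
step 7: stack=$ d a  input=a d $  — match a
step 8: stack=$ d  input=d $  — match d
Accept reached after 8 steps.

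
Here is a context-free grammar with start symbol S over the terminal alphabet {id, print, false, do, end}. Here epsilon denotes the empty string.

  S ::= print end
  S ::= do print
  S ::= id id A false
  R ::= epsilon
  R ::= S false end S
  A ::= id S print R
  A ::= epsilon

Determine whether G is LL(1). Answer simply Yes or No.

Yes

FIRST(S) = {do, id, print}
FIRST(R) = {epsilon, do, id, print}
FIRST(A) = {epsilon, id}
FOLLOW(S) = {$, false, print}
FOLLOW(R) = {false}
FOLLOW(A) = {false}
Each cell of M receives at most one production.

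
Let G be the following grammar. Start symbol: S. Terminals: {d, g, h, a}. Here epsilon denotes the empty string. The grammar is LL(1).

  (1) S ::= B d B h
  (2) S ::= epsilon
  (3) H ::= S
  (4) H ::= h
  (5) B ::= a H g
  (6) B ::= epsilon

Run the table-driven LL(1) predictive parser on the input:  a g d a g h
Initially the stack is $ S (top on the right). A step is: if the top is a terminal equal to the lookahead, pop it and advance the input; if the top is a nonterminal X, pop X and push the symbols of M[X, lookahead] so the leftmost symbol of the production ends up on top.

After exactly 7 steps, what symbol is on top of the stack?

step 1: stack=$ S  input=a g d a g h $  — expand S ::= B d B h
step 2: stack=$ h B d B  input=a g d a g h $  — expand B ::= a H g
step 3: stack=$ h B d g H a  input=a g d a g h $  — match a
step 4: stack=$ h B d g H  input=g d a g h $  — expand H ::= S
step 5: stack=$ h B d g S  input=g d a g h $  — expand S ::= epsilon
step 6: stack=$ h B d g  input=g d a g h $  — match g
step 7: stack=$ h B d  input=d a g h $  — match d
Stack after step 7: $ h B (top = B).

B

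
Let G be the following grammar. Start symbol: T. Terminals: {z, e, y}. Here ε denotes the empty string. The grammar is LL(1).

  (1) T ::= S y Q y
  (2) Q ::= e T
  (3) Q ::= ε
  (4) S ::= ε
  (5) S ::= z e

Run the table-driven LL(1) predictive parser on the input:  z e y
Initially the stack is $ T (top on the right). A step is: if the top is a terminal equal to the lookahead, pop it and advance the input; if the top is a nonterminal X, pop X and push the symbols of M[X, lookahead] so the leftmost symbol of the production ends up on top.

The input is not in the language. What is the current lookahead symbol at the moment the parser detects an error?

$

     Stack        Input    Action
  1  $ T          z e y $  expand T ::= S y Q y
  2  $ y Q y S    z e y $  expand S ::= z e
  3  $ y Q y e z  z e y $  match z
  4  $ y Q y e    e y $    match e
  5  $ y Q y      y $      match y
  6  $ y Q        $        error: M[Q, $] is empty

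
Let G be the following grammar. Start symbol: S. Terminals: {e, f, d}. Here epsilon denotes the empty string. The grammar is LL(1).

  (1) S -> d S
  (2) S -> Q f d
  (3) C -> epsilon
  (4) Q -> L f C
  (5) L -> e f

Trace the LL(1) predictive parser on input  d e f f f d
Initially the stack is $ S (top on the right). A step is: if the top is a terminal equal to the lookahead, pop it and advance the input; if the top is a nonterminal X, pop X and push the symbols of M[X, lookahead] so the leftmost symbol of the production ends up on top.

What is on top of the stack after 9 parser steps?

f

     Stack          Input          Action
  1  $ S            d e f f f d $  expand S -> d S
  2  $ S d          d e f f f d $  match d
  3  $ S            e f f f d $    expand S -> Q f d
  4  $ d f Q        e f f f d $    expand Q -> L f C
  5  $ d f C f L    e f f f d $    expand L -> e f
  6  $ d f C f f e  e f f f d $    match e
  7  $ d f C f f    f f f d $      match f
  8  $ d f C f      f f d $        match f
  9  $ d f C        f d $          expand C -> epsilon
Stack after step 9: $ d f (top = f).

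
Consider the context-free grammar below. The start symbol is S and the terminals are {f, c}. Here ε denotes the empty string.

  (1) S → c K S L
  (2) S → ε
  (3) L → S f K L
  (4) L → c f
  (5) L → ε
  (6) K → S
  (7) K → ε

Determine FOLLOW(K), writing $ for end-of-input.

{$, c, f}

FIRST(S): from S→c K S L we get {c}; from S→ε we get {ε}. So FIRST(S) = {ε, c}.
FIRST(L): from L→S f K L we get {c, f}; from L→c f we get {c}; from L→ε we get {ε}. So FIRST(L) = {ε, c, f}.
FIRST(K): from K→S we get {ε, c}; from K→ε we get {ε}. So FIRST(K) = {ε, c}.
FOLLOW(S) includes $ since S is the start symbol.
FOLLOW(S): in S→c K S L, S is followed by L with FIRST {ε, c, f}; in S→c K S L, the suffix after S is nullable (adds nothing new); in L→S f K L, S is followed by f K L with FIRST {f}; in K→S, the suffix after S is empty, so FOLLOW(S) ⊇ FOLLOW(K) = {$, c, f}. Thus FOLLOW(S) = {$, c, f}.
FOLLOW(L): in S→c K S L, the suffix after L is empty, so FOLLOW(L) ⊇ FOLLOW(S) = {$, c, f}; in L→S f K L, the suffix after L is empty (adds nothing new). Thus FOLLOW(L) = {$, c, f}.
FOLLOW(K): in S→c K S L, K is followed by S L with FIRST {ε, c, f}; in S→c K S L, the suffix after K is nullable, so FOLLOW(K) ⊇ FOLLOW(S) = {$, c, f}; in L→S f K L, K is followed by L with FIRST {ε, c, f}; in L→S f K L, the suffix after K is nullable, so FOLLOW(K) ⊇ FOLLOW(L) = {$, c, f}. Thus FOLLOW(K) = {$, c, f}.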